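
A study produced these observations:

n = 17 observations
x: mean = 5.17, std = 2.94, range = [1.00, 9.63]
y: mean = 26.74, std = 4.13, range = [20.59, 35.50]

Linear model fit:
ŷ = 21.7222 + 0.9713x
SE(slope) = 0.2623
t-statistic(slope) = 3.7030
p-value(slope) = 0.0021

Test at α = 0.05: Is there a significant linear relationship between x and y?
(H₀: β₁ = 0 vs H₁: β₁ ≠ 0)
Since p-value = 0.0021 < α = 0.05, reject H₀ — the slope is significantly different from 0.

Hypothesis test for the slope coefficient:

H₀: β₁ = 0 (no linear relationship)
H₁: β₁ ≠ 0 (linear relationship exists)

Test statistic: t = β̂₁ / SE(β̂₁) = 0.9713 / 0.2623 = 3.7030

p = 0.0021: how often a slope estimate this far from 0 (in SE units) would arise by chance if β₁ were truly 0.

Decision rule: reject H₀ if p-value < α.
p-value = 0.0021 < α = 0.05 → reject H₀.

There is sufficient evidence at the 5% significance level to conclude that a linear relationship exists between x and y.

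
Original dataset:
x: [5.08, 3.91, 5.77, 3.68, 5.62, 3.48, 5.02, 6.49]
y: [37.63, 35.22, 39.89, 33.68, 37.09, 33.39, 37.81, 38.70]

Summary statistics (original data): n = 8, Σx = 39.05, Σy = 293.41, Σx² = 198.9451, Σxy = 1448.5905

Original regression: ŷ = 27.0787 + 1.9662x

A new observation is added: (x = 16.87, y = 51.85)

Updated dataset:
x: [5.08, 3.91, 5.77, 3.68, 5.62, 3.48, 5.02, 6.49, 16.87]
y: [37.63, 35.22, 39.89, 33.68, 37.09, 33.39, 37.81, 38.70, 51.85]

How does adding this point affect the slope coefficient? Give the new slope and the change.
Adding the point moves β₁ from 1.9662 to 1.3086, i.e. it decreases by 0.6576 (-33.4%).

x = 16.87 lies well outside the original x-range [3.48, 6.49] (x̄ ≈ 4.88), so this observation has high leverage and can move the slope substantially.

Step 1: Update the sums with the new point (n goes from 8 to 9)
Σx  = 39.05 + 16.87 = 55.92
Σy  = 293.41 + 51.85 = 345.26
Σx² = 198.9451 + 16.87² = 198.9451 + 284.5969 = 483.5420
Σxy = 1448.5905 + 16.87×51.85 = 1448.5905 + 874.7095 = 2323.3000

Step 2: Recompute the slope with b₁ = (nΣxy − ΣxΣy) / (nΣx² − (Σx)²)
Numerator   = 9×2323.3000 − 55.92×345.26 = 20909.7000 − 19306.9392 = 1602.7608
Denominator = 9×483.5420 − 55.92² = 4351.8780 − 3127.0464 = 1224.8316
b₁(new) = 1602.7608 / 1224.8316 = 1.3086

(Same formula on the original sums: (8×1448.5905 − 39.05×293.41) / (8×198.9451 − 39.05²) = 131.0635 / 66.6583 = 1.9662, matching the given fit.)

Step 3: Change in slope
Δβ₁ = 1.3086 − 1.9662 = -0.6576
Relative change = -0.6576 / 1.9662 × 100% = -33.4%
→ the slope decreases when the point is added.

A high-leverage point only changes the slope if it is off the original line; here y = 51.85 is below the original trend, so the slope decreases.
In practice: investigate whether it comes from the same population as the rest of the sample.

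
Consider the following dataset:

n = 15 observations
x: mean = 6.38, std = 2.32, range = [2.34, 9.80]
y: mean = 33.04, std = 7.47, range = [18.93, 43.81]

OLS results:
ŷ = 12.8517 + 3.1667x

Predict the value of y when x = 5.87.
ŷ = 31.4402

Plug x = 5.87 into the fitted line:

ŷ = 12.8517 + 3.1667 × 5.87
ŷ = 12.8517 + 18.5885
ŷ = 31.4402

This is a point prediction; actual observations scatter around it by roughly the residual standard deviation.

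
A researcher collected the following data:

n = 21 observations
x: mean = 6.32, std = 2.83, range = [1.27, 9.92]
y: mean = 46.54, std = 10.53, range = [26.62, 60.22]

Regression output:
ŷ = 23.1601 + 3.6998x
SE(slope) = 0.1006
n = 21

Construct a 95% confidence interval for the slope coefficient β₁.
The 95% CI for β₁ is (3.4892, 3.9104)

Confidence interval for the slope:

The 95% CI for β₁ is: β̂₁ ± t*(α/2, n-2) × SE(β̂₁)

Step 1: Find critical t-value
- Confidence level = 0.95
- Degrees of freedom = n - 2 = 21 - 2 = 19
- t*(α/2, 19) = 2.0930

Step 2: Calculate margin of error
Margin = 2.0930 × 0.1006 = 0.2106

Step 3: Construct interval
CI = 3.6998 ± 0.2106
CI = (3.4892, 3.9104)

Interpretation: each one-unit increase in x is associated with a change in mean y of between 3.4892 and 3.9104, with 95% confidence.
Both endpoints are positive, so the data support a genuinely positive slope at this confidence level.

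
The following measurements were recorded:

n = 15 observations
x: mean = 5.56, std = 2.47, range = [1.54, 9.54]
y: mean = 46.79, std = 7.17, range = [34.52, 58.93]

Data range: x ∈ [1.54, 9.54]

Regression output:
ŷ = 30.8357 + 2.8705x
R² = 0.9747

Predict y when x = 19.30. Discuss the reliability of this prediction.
ŷ = 86.2364, but this is extrapolation (above the data range [1.54, 9.54]) and may be unreliable.

Prediction calculation:
ŷ = 30.8357 + 2.8705 × 19.30
ŷ = 86.2364

Reliability:
- Data range: x ∈ [1.54, 9.54]
- Prediction point: x = 19.30 is 9.76 units above the observed range → this is EXTRAPOLATION, not interpolation

Why that matters here:
- There are no observations near this x to validate the fitted line there
- R² describes fit only over the sampled x values; it says nothing about behaviour beyond them
- The linear relationship may not hold outside the observed range

A defensible statement: 'if the linear trend continued to x = 19.30, y would be about 86.2364' — the premise is untested.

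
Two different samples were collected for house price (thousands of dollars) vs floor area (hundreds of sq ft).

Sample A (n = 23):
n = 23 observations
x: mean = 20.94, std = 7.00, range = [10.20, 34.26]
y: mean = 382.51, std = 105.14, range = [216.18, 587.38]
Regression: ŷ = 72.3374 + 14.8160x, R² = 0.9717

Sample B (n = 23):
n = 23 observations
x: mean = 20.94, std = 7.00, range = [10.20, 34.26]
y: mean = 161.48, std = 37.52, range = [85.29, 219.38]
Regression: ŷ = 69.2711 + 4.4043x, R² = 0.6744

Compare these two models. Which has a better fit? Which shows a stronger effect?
Model A has the better fit (R² = 0.9717 vs 0.6744). Model A shows the stronger effect (|β₁| = 14.8160 vs 4.4043).

Model Comparison:

Fit — compare R²:
- Model A: R² = 0.9717 → 97.17% of variance in house price explained
- Model B: R² = 0.6744 → 67.44% of variance in house price explained
- 0.9717 > 0.6744 → Model A has the better fit

Effect size (slope magnitude):
- Model A: β₁ = 14.8160 → predicted house price rises 14.8160 thousand dollars per additional hundred sq ft of floor area
- Model B: β₁ = 4.4043 → predicted house price rises 4.4043 thousand dollars per additional hundred sq ft of floor area
- |14.8160| > |4.4043| → Model A shows the stronger marginal effect

Notes:
- The two samples could reflect different populations, time periods, or measurement quality.
- A better fit (higher R²) doesn't necessarily mean a more important relationship.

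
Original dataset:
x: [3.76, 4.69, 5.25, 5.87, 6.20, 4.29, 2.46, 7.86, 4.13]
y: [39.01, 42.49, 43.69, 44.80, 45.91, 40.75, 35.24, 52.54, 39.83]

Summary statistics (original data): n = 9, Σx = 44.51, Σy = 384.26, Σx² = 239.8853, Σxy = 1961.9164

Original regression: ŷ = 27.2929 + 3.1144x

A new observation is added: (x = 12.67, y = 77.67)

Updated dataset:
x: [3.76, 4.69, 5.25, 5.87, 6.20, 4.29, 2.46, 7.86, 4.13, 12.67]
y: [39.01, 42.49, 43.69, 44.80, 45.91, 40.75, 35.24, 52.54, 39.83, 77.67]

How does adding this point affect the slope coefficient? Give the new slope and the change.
Adding the point moves β₁ from 3.1144 to 4.1476, i.e. it increases by 1.0332 (+33.2%).

x = 12.67 lies well outside the original x-range [2.46, 7.86] (x̄ ≈ 4.95), so this observation has high leverage and can move the slope substantially.

Step 1: Update the sums with the new point (n goes from 9 to 10)
Σx  = 44.51 + 12.67 = 57.18
Σy  = 384.26 + 77.67 = 461.93
Σx² = 239.8853 + 12.67² = 239.8853 + 160.5289 = 400.4142
Σxy = 1961.9164 + 12.67×77.67 = 1961.9164 + 984.0789 = 2945.9953

Step 2: Recompute the slope with b₁ = (nΣxy − ΣxΣy) / (nΣx² − (Σx)²)
Numerator   = 10×2945.9953 − 57.18×461.93 = 29459.9530 − 26413.1574 = 3046.7956
Denominator = 10×400.4142 − 57.18² = 4004.1420 − 3269.5524 = 734.5896
b₁(new) = 3046.7956 / 734.5896 = 4.1476

(Same formula on the original sums: (9×1961.9164 − 44.51×384.26) / (9×239.8853 − 44.51²) = 553.8350 / 177.8276 = 3.1144, matching the given fit.)

Step 3: Change in slope
Δβ₁ = 4.1476 − 3.1144 = +1.0332
Relative change = +1.0332 / 3.1144 × 100% = +33.2%
→ the slope increases when the point is added.

A high-leverage point only changes the slope if it is off the original line; here y = 77.67 is above the original trend, so the slope increases.
In practice: examine leverage (hᵢ) and Cook's distance rather than deleting it automatically.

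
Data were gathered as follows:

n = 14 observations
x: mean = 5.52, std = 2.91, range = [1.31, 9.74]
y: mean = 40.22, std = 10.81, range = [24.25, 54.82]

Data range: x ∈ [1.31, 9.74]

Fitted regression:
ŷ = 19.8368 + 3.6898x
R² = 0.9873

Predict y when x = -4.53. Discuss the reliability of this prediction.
ŷ = 3.1220 (extrapolation — x = -4.53 lies outside [1.31, 9.74], so reliability is low).

Prediction calculation:
ŷ = 19.8368 + 3.6898 × (-4.53)
ŷ = 3.1220

Reliability:
- Data range: x ∈ [1.31, 9.74]
- Prediction point: x = -4.53 is 5.84 units below the observed range → this is EXTRAPOLATION, not interpolation

Why that matters here:
- R² describes fit only over the sampled x values; it says nothing about behaviour beyond them
- The standard error of prediction grows with (x − x̄)², and x = -4.53 is far from x̄ = 5.52
- Real relationships often flatten, saturate, or turn nonlinear at extremes

A defensible statement: 'if the linear trend continued to x = -4.53, y would be about 3.1220' — the premise is untested.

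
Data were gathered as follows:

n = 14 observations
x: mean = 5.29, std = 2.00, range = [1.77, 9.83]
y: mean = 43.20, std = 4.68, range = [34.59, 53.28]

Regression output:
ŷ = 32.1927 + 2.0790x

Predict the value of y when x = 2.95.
ŷ = 38.3258

Plug x = 2.95 into the fitted line:

ŷ = 32.1927 + 2.0790 × 2.95
ŷ = 32.1927 + 6.1331
ŷ = 38.3258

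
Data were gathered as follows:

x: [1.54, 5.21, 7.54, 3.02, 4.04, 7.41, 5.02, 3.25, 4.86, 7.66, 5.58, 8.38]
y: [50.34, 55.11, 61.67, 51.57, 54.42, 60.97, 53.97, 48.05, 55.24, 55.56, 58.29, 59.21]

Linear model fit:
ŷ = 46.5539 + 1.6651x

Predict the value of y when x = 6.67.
ŷ = 57.6601

x = 6.67 lies inside the observed range [1.54, 8.38], so the fitted equation applies directly:

ŷ = 46.5539 + 1.6651 × 6.67
ŷ = 46.5539 + 11.1062
ŷ = 57.6601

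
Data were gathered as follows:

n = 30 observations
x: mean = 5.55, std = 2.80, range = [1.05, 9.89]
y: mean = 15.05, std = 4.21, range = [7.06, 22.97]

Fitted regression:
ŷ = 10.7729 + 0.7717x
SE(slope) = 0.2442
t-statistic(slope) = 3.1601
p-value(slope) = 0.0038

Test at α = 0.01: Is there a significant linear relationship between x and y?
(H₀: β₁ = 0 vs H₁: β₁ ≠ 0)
Reject H₀: p-value = 0.0038 < α = 0.01. The linear relationship is significant at the 1% level.

Hypothesis test for the slope coefficient:

H₀: β₁ = 0 (no linear relationship)
H₁: β₁ ≠ 0 (linear relationship exists)

Test statistic: t = β̂₁ / SE(β̂₁) = 0.7717 / 0.2442 = 3.1601

The p-value (0.0038) is the probability, under H₀, of a t-statistic at least as extreme as |t| = 3.1601 (two-sided, df = n − 2 = 28).

Decision rule: reject H₀ if p-value < α.
p-value = 0.0038 < α = 0.01 → reject H₀.

At α = 0.01 the data do provide convincing evidence of a nonzero slope.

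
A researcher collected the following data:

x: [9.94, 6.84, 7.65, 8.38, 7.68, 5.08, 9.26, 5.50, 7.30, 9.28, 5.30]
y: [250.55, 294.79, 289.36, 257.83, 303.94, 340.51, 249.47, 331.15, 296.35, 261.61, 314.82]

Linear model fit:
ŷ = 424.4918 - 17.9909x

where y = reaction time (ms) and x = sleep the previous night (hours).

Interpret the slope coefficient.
For each additional hour of sleep, predicted reaction time decreases by approximately 17.9909 ms.

The slope β₁ = -17.9909 gives the rate at which the fitted reaction time changes with sleep.

Interpretation:
- Sleep up by 1 hour → predicted reaction time decreases by 17.9909 ms
- The effect is assumed constant over the observed range of x (linearity)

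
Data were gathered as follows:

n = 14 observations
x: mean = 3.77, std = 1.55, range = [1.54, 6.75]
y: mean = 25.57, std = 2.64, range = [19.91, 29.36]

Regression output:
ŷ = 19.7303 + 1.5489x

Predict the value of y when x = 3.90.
ŷ = 25.7710

Plug x = 3.90 into the fitted line:

ŷ = 19.7303 + 1.5489 × 3.90
ŷ = 19.7303 + 6.0407
ŷ = 25.7710

This is the fitted mean response at that x — an individual observation would come with a wider prediction interval.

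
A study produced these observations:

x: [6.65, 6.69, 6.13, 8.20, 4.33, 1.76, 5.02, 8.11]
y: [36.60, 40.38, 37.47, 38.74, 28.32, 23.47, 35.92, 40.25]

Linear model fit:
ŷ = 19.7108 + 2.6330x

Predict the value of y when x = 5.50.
ŷ = 34.1923

x = 5.50 lies inside the observed range [1.76, 8.20], so the fitted equation applies directly:

ŷ = 19.7108 + 2.6330 × 5.50
ŷ = 19.7108 + 14.4815
ŷ = 34.1923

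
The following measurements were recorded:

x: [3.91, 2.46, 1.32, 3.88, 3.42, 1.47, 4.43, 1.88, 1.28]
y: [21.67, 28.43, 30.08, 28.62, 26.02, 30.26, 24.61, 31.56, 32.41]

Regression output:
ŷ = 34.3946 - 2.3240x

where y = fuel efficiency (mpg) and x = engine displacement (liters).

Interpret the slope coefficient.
For each additional liter of engine displacement, predicted fuel efficiency decreases by approximately 2.3240 mpg.

The slope β₁ = -2.3240 gives the rate at which the fitted fuel efficiency changes with engine displacement.

Interpretation:
- Engine displacement up by 1 liter → predicted fuel efficiency decreases by 2.3240 mpg
- This is a linear approximation: the same per-unit change is assumed across the whole observed x range
- The slope describes association in these data, not necessarily a causal effect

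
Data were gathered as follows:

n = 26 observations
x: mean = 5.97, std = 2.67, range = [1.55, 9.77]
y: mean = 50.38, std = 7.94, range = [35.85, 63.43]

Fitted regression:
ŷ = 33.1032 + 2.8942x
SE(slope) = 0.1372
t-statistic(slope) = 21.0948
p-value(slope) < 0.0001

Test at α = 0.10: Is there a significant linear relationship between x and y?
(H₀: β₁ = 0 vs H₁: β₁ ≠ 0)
p-value < 0.0001 < α = 0.10, so we reject H₀. The relationship is significant.

Hypothesis test for the slope coefficient:

H₀: β₁ = 0 (no linear relationship)
H₁: β₁ ≠ 0 (linear relationship exists)

Test statistic: t = β̂₁ / SE(β̂₁) = 2.8942 / 0.1372 = 21.0948

p < 0.0001: how often a slope estimate this far from 0 (in SE units) would arise by chance if β₁ were truly 0.

Decision rule: reject H₀ if p-value < α.
p-value < 0.0001 < α = 0.10 → reject H₀.

At α = 0.10 the data do provide convincing evidence of a nonzero slope.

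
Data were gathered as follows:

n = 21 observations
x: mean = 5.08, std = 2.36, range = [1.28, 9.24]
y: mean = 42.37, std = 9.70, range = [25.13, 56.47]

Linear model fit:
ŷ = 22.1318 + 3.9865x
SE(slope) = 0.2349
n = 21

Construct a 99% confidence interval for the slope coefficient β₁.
The 99% CI for β₁ is (3.3145, 4.6585)

Confidence interval for the slope:

The 99% CI for β₁ is: β̂₁ ± t*(α/2, n-2) × SE(β̂₁)

Step 1: Find critical t-value
- Confidence level = 0.99
- Degrees of freedom = n - 2 = 21 - 2 = 19
- t*(α/2, 19) = 2.8609

Step 2: Calculate margin of error
Margin = 2.8609 × 0.2349 = 0.6720

Step 3: Construct interval
CI = 3.9865 ± 0.6720
CI = (3.3145, 4.6585)

Interpretation: intervals built this way capture the true β₁ in 99% of repeated samples; here the plausible range for the per-unit effect of x on y is 3.3145 to 4.6585.
The interval does not include 0, suggesting a significant linear relationship.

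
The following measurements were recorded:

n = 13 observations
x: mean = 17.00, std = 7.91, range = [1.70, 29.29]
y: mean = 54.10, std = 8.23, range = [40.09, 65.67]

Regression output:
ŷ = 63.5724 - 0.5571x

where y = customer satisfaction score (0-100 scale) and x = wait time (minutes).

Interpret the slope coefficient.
An increase of one minute in wait time is associated with a 0.5571 points decrease in predicted satisfaction score.

β₁ = -0.5571 is the change in predicted satisfaction score (points) per additional minute of wait time.

Interpretation:
- Wait time up by 1 minute → predicted satisfaction score decreases by 0.5571 points
- The effect is assumed constant over the observed range of x (linearity)
- The sign (−) gives the direction; the magnitude 0.5571 gives the size of the effect per minute

The intercept β₀ = 63.5724 is the predicted satisfaction score when wait time = 0; since the smallest observed x is 1.70, this is an extrapolation and mainly anchors the line.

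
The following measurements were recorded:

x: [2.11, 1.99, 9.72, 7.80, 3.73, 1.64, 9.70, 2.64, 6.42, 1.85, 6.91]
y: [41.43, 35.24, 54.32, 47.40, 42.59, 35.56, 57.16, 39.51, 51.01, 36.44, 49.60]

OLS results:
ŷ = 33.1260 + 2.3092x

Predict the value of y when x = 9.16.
ŷ = 54.2783

To predict y for x = 9.16, substitute into the regression equation:

ŷ = 33.1260 + 2.3092 × 9.16
ŷ = 33.1260 + 21.1523
ŷ = 54.2783

This is a point prediction; actual observations scatter around it by roughly the residual standard deviation.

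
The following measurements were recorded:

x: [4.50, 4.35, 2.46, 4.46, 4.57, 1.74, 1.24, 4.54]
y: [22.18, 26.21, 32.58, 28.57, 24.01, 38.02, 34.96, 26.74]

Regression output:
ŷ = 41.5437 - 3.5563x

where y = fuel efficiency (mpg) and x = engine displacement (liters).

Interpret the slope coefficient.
On average, fuel efficiency is about 3.5563 mpg lower for every extra liter of engine displacement.

The slope coefficient β₁ = -3.5563 represents the marginal effect of engine displacement on fuel efficiency.

Interpretation:
- Engine displacement up by 1 liter → predicted fuel efficiency decreases by 3.5563 mpg
- This is a linear approximation: the same per-unit change is assumed across the whole observed x range
- The slope describes association in these data, not necessarily a causal effect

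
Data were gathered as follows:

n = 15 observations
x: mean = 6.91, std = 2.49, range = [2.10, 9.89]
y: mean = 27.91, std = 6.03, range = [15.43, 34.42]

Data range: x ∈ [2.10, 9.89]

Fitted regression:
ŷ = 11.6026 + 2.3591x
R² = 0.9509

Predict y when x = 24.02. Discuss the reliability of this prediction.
ŷ = 68.2682 (extrapolation — x = 24.02 lies outside [2.10, 9.89], so reliability is low).

Prediction calculation:
ŷ = 11.6026 + 2.3591 × 24.02
ŷ = 68.2682

Reliability:
- Data range: x ∈ [2.10, 9.89]
- Prediction point: x = 24.02 is 14.13 units above the observed range → this is EXTRAPOLATION, not interpolation

Why that matters here:
- The standard error of prediction grows with (x − x̄)², and x = 24.02 is far from x̄ = 6.91
- There are no observations near this x to validate the fitted line there
- Real relationships often flatten, saturate, or turn nonlinear at extremes

Report the number if required, but flag clearly that it is an extrapolation.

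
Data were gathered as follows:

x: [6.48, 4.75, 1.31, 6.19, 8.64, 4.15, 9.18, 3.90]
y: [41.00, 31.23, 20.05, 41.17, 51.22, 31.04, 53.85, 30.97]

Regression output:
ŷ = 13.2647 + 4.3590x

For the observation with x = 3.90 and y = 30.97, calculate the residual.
Residual = 0.7052

The residual is the difference between the actual value and the predicted value:

Residual = y - ŷ

Step 1: Calculate predicted value
ŷ = 13.2647 + 4.3590 × 3.90
ŷ = 30.2648

Step 2: Calculate residual
Residual = 30.97 - 30.2648
Residual = 0.7052

The residual is positive, so the observed y = 30.97 sits above the regression line (the line underestimates it by 0.7052).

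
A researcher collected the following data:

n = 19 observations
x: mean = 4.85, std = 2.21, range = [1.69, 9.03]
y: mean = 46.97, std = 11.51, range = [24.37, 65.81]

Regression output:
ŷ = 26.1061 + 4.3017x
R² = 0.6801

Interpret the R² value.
About 68.01% of the variability in y is accounted for by the regression on x (R² = 0.6801) — a moderate linear fit.

R² = 1 − SS_res/SS_tot compares the residual scatter to the total scatter of y about its mean.

Here R² = 0.6801:
- Explained: 68.01% of the variation in y
- Unexplained (residual): 100% − 68.01% = 31.99%
- Rule of thumb (below 0.3 weak; 0.3 to below 0.7 moderate; 0.7 and above strong) → moderate

Note: R² never decreases when predictors are added, so it should not be used alone to compare models of different size.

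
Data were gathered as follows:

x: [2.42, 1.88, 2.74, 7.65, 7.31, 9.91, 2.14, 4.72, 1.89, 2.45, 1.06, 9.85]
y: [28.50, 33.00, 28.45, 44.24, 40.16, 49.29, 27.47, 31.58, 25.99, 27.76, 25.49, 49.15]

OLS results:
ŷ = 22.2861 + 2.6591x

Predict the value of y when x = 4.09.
ŷ = 33.1618

x = 4.09 lies inside the observed range [1.06, 9.91], so the fitted equation applies directly:

ŷ = 22.2861 + 2.6591 × 4.09
ŷ = 22.2861 + 10.8757
ŷ = 33.1618

This is the fitted mean response at that x — an individual observation would come with a wider prediction interval.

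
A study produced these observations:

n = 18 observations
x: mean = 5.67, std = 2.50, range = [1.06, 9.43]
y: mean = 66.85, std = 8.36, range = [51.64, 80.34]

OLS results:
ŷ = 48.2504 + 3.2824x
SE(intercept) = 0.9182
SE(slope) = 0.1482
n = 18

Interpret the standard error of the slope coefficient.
SE(slope) = 0.1482 measures the uncertainty in the estimated slope. The coefficient is estimated precisely (SE/|β̂₁| = 4.5%).

SE(β̂₁) = s / √Sxx, where s is the residual standard deviation and Sxx = Σ(x − x̄)². It is the yardstick for how far β̂₁ = 3.2824 could plausibly be from the true slope.

Relative precision:
- SE / |β̂₁| = 0.1482 / 3.2824 = 4.5%
- Rule of thumb (under 20%: precise; 20% to under 50%: moderately precise; 50% or more: imprecise) → precise

Link to interval estimation: a confidence interval for β₁ is β̂₁ ± t* × 0.1482, so SE sets the half-width per unit of t*.

What drives SE(β̂₁): wider spread of x values → smaller SE; more residual scatter → larger SE.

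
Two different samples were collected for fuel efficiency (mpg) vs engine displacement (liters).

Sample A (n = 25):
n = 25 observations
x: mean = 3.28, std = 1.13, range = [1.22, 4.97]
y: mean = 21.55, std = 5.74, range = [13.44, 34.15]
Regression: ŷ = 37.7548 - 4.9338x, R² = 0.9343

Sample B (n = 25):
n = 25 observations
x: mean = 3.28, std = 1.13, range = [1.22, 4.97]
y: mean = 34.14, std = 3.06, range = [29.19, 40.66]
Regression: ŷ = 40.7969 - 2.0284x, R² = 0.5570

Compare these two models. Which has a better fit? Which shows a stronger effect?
Model A has the better fit (R² = 0.9343 vs 0.5570). Model A shows the stronger effect (|β₁| = 4.9338 vs 2.0284).

Model Comparison:

Which explains more variance? (R²)
- Model A: R² = 0.9343 → 93.43% of variance in fuel efficiency explained
- Model B: R² = 0.5570 → 55.70% of variance in fuel efficiency explained
- 0.9343 > 0.5570 → Model A has the better fit

Effect size (slope magnitude):
- Model A: β₁ = -4.9338 → predicted fuel efficiency falls 4.9338 mpg per additional liter of engine displacement
- Model B: β₁ = -2.0284 → predicted fuel efficiency falls 2.0284 mpg per additional liter of engine displacement
- |-4.9338| > |-2.0284| → Model A shows the stronger marginal effect

Note: R² measures how tightly points cluster around the line; β₁ measures how steep the line is — they answer different questions.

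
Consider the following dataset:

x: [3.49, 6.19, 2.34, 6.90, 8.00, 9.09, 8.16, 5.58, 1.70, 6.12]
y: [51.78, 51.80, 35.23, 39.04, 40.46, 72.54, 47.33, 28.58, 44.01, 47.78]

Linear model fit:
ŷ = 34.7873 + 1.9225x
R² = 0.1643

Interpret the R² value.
About 16.43% of the variability in y is accounted for by the regression on x (R² = 0.1643) — a weak linear fit.

R² (coefficient of determination) measures the proportion of variance in y explained by the regression model.

Here R² = 0.1643:
- Explained: 16.43% of the variation in y
- Unexplained (residual): 100% − 16.43% = 83.57%
- Rule of thumb (below 0.3 weak; 0.3 to below 0.7 moderate; 0.7 and above strong) → weak

Equivalently, for simple linear regression R² = r², so |r| = √0.1643 ≈ 0.4053.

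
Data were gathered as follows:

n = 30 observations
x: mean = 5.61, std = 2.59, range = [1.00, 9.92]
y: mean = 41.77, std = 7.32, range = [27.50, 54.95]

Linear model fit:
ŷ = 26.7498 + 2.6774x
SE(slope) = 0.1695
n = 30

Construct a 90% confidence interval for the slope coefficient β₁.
The 90% CI for β₁ is (2.3891, 2.9657)

Confidence interval for the slope:

The 90% CI for β₁ is: β̂₁ ± t*(α/2, n-2) × SE(β̂₁)

Step 1: Find critical t-value
- Confidence level = 0.9
- Degrees of freedom = n - 2 = 30 - 2 = 28
- t*(α/2, 28) = 1.7011

Step 2: Calculate margin of error
Margin = 1.7011 × 0.1695 = 0.2883

Step 3: Construct interval
CI = 2.6774 ± 0.2883
CI = (2.3891, 2.9657)

Interpretation: each one-unit increase in x is associated with a change in mean y of between 2.3891 and 2.9657, with 90% confidence.
Since 0 is outside the interval, a two-sided test at α = 0.10 would reject H₀: β₁ = 0.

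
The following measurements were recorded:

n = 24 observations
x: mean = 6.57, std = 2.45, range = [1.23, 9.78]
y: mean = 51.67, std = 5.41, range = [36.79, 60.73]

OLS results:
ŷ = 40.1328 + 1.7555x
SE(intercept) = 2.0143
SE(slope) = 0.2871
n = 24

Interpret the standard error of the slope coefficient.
The slope 1.7555 is pinned down to within about ±0.2871 (one SE) by these data — relative uncertainty 16.4%, i.e. precise.

SE(β̂₁) = 0.2871 says: if we drew many samples of n = 24 from the same population and refit each time, the fitted slopes would scatter with a standard deviation of roughly 0.2871 around the true β₁.

Relative precision:
- SE / |β̂₁| = 0.2871 / 1.7555 = 16.4%
- Rule of thumb (under 20%: precise; 20% to under 50%: moderately precise; 50% or more: imprecise) → precise

Rough 95% range (±2 SE): 1.7555 ± 0.5742 → (1.1813, 2.3297).

What drives SE(β̂₁): wider spread of x values → smaller SE; more residual scatter → larger SE.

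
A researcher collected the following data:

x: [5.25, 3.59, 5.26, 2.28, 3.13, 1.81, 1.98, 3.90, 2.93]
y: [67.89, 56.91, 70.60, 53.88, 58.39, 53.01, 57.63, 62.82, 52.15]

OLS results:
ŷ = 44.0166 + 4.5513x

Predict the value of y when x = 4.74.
ŷ = 65.5898

x = 4.74 lies inside the observed range [1.81, 5.26], so the fitted equation applies directly:

ŷ = 44.0166 + 4.5513 × 4.74
ŷ = 44.0166 + 21.5732
ŷ = 65.5898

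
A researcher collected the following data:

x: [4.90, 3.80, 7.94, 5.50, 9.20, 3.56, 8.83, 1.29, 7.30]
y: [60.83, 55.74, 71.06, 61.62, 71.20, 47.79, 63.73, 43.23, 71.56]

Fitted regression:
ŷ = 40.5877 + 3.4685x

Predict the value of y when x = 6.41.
ŷ = 62.8208

x = 6.41 lies inside the observed range [1.29, 9.20], so the fitted equation applies directly:

ŷ = 40.5877 + 3.4685 × 6.41
ŷ = 40.5877 + 22.2331
ŷ = 62.8208

This is the fitted mean response at that x — an individual observation would come with a wider prediction interval.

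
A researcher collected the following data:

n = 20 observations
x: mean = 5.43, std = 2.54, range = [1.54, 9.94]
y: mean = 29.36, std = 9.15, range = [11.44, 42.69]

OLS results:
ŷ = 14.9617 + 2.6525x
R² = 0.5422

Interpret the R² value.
About 54.22% of the variability in y is accounted for by the regression on x (R² = 0.5422) — a moderate linear fit.

R² = 1 − SS_res/SS_tot compares the residual scatter to the total scatter of y about its mean.

Here R² = 0.5422:
- Explained: 54.22% of the variation in y
- Unexplained (residual): 100% − 54.22% = 45.78%
- Rule of thumb (below 0.3 weak; 0.3 to below 0.7 moderate; 0.7 and above strong) → moderate

Note: R² never decreases when predictors are added, so it should not be used alone to compare models of different size.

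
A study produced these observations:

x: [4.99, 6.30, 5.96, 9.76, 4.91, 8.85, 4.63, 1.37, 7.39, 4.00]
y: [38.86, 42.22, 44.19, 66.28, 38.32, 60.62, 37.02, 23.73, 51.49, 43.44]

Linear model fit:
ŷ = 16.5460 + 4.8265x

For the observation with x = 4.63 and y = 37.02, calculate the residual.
Residual = -1.8727

The residual is the difference between the actual value and the predicted value:

Residual = y - ŷ

Step 1: Calculate predicted value
ŷ = 16.5460 + 4.8265 × 4.63
ŷ = 38.8927

Step 2: Calculate residual
Residual = 37.02 - 38.8927
Residual = -1.8727

The residual is negative, so the observed y = 37.02 sits below the regression line (the line overestimates it by 1.8727).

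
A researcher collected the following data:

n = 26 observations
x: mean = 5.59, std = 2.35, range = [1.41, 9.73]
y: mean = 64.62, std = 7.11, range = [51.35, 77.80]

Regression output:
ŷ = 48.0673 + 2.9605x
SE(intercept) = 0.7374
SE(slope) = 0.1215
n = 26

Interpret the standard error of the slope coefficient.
SE(slope) = 0.1215 measures the uncertainty in the estimated slope. The coefficient is estimated precisely (SE/|β̂₁| = 4.1%).

What SE measures:
- The standard error quantifies the sampling variability of the coefficient estimate
- It is the estimated standard deviation of β̂₁ across hypothetical repeated samples of the same size
- Smaller SE → more precise estimate

Relative precision:
- SE / |β̂₁| = 0.1215 / 2.9605 = 4.1%
- Rule of thumb (under 20%: precise; 20% to under 50%: moderately precise; 50% or more: imprecise) → precise

Link to the t-test: t = β̂₁ / SE(β̂₁) = 2.9605 / 0.1215 = 24.3663, the statistic for H₀: β₁ = 0.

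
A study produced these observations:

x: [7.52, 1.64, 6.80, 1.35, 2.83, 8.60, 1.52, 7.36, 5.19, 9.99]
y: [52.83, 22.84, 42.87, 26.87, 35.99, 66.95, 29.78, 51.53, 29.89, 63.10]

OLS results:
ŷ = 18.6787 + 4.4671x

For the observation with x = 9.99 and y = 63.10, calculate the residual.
Residual = -0.2050

The residual is the difference between the actual value and the predicted value:

Residual = y - ŷ

Step 1: Calculate predicted value
ŷ = 18.6787 + 4.4671 × 9.99
ŷ = 63.3050

Step 2: Calculate residual
Residual = 63.10 - 63.3050
Residual = -0.2050

The residual is negative, so the observed y = 63.10 sits below the regression line (the line overestimates it by 0.2050).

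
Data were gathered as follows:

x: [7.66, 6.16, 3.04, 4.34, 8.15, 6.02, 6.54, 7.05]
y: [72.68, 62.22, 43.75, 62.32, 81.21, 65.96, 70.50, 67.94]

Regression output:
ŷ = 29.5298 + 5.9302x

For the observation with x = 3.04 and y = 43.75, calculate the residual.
Residual = -3.8076

The residual is the difference between the actual value and the predicted value:

Residual = y - ŷ

Step 1: Calculate predicted value
ŷ = 29.5298 + 5.9302 × 3.04
ŷ = 47.5576

Step 2: Calculate residual
Residual = 43.75 - 47.5576
Residual = -3.8076

The residual is negative, so the observed y = 43.75 sits below the regression line (the line overestimates it by 3.8076).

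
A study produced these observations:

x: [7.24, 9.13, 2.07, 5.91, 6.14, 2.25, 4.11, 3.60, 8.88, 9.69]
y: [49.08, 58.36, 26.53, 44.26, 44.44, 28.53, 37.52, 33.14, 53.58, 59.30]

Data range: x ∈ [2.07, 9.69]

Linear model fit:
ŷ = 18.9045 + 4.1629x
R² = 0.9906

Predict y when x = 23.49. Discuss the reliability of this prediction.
ŷ = 116.6910, but this is extrapolation (above the data range [2.07, 9.69]) and may be unreliable.

Prediction calculation:
ŷ = 18.9045 + 4.1629 × 23.49
ŷ = 116.6910

Reliability:
- Data range: x ∈ [2.07, 9.69]
- Prediction point: x = 23.49 is 13.80 units above the observed range → this is EXTRAPOLATION, not interpolation

Why that matters here:
- R² describes fit only over the sampled x values; it says nothing about behaviour beyond them
- There are no observations near this x to validate the fitted line there
- Real relationships often flatten, saturate, or turn nonlinear at extremes

Report the number if required, but flag clearly that it is an extrapolation.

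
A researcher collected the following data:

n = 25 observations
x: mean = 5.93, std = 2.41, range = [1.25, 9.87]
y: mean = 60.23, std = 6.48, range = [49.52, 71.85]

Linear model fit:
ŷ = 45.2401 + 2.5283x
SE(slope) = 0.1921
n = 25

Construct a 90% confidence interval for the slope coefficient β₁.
The 90% CI for β₁ is (2.1991, 2.8575)

Confidence interval for the slope:

The 90% CI for β₁ is: β̂₁ ± t*(α/2, n-2) × SE(β̂₁)

Step 1: Find critical t-value
- Confidence level = 0.9
- Degrees of freedom = n - 2 = 25 - 2 = 23
- t*(α/2, 23) = 1.7139

Step 2: Calculate margin of error
Margin = 1.7139 × 0.1921 = 0.3292

Step 3: Construct interval
CI = 2.5283 ± 0.3292
CI = (2.1991, 2.8575)

Interpretation: each one-unit increase in x is associated with a change in mean y of between 2.1991 and 2.8575, with 90% confidence.
Since 0 is outside the interval, a two-sided test at α = 0.10 would reject H₀: β₁ = 0.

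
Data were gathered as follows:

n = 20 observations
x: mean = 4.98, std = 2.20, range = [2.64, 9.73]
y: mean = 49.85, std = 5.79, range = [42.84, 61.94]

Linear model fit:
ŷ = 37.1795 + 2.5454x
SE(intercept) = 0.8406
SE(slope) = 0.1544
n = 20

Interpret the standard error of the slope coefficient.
SE(β̂₁) = 0.1544 is the estimated standard deviation of the slope estimate across repeated samples; relative to β̂₁ = 2.5454 that is 6.1%, a precise estimate.

What SE measures:
- The standard error quantifies the sampling variability of the coefficient estimate
- It is the estimated standard deviation of β̂₁ across hypothetical repeated samples of the same size
- Smaller SE → more precise estimate

Relative precision:
- SE / |β̂₁| = 0.1544 / 2.5454 = 6.1%
- Rule of thumb (under 20%: precise; 20% to under 50%: moderately precise; 50% or more: imprecise) → precise

Link to interval estimation: a confidence interval for β₁ is β̂₁ ± t* × 0.1544, so SE sets the half-width per unit of t*.

What drives SE(β̂₁): wider spread of x values → smaller SE.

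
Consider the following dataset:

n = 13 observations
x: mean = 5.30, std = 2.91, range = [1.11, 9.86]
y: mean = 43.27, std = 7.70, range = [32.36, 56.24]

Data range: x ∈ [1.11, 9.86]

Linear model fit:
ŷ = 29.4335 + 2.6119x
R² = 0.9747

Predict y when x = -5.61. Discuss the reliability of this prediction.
ŷ = 14.7807 (extrapolation — x = -5.61 lies outside [1.11, 9.86], so reliability is low).

Prediction calculation:
ŷ = 29.4335 + 2.6119 × (-5.61)
ŷ = 14.7807

Reliability:
- Data range: x ∈ [1.11, 9.86]
- Prediction point: x = -5.61 is 6.72 units below the observed range → this is EXTRAPOLATION, not interpolation

Why that matters here:
- R² describes fit only over the sampled x values; it says nothing about behaviour beyond them
- Real relationships often flatten, saturate, or turn nonlinear at extremes

The R² = 0.9747 only validates the fit within [1.11, 9.86]; treat ŷ = 14.7807 with caution.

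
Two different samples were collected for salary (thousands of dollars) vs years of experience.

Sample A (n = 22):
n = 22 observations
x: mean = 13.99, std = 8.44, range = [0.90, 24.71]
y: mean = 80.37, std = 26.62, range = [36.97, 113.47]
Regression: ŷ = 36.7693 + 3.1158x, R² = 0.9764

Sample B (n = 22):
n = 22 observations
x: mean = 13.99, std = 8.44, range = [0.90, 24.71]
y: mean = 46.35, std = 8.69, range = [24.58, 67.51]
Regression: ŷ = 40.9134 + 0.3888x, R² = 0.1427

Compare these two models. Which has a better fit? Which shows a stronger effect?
Model A has the better fit (R² = 0.9764 vs 0.1427). Model A shows the stronger effect (|β₁| = 3.1158 vs 0.3888).

Model Comparison:

Goodness of fit (R²):
- Model A: R² = 0.9764 → 97.64% of variance in salary explained
- Model B: R² = 0.1427 → 14.27% of variance in salary explained
- 0.9764 > 0.1427 → Model A has the better fit

Which has the larger per-year effect? (|β₁|)
- Model A: β₁ = 3.1158 → predicted salary rises 3.1158 thousand dollars per additional year of experience
- Model B: β₁ = 0.3888 → predicted salary rises 0.3888 thousand dollars per additional year of experience
- |3.1158| > |0.3888| → Model A shows the stronger marginal effect

Notes:
- A better fit (higher R²) doesn't necessarily mean a more important relationship.
- A steeper slope doesn't make a better model if the scatter around the line is large.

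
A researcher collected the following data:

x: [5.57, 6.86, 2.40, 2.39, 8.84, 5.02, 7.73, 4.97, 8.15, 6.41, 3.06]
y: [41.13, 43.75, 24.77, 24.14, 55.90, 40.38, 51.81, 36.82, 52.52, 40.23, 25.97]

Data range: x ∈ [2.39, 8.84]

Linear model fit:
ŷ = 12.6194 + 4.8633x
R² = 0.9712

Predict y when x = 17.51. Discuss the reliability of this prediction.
ŷ = 97.7758, but this is extrapolation (above the data range [2.39, 8.84]) and may be unreliable.

Prediction calculation:
ŷ = 12.6194 + 4.8633 × 17.51
ŷ = 97.7758

Reliability:
- Data range: x ∈ [2.39, 8.84]
- Prediction point: x = 17.51 is 8.67 units above the observed range → this is EXTRAPOLATION, not interpolation

Why that matters here:
- Real relationships often flatten, saturate, or turn nonlinear at extremes
- The standard error of prediction grows with (x − x̄)², and x = 17.51 is far from x̄ = 5.58

A defensible statement: 'if the linear trend continued to x = 17.51, y would be about 97.7758' — the premise is untested.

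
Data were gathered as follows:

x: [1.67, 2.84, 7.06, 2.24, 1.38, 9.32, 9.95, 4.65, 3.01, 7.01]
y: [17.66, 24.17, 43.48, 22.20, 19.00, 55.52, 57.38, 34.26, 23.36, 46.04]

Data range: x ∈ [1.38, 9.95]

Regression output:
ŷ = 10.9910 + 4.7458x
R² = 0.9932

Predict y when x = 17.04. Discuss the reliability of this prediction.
The equation gives ŷ = 91.8594; however x = 17.04 is 7.09 units above the observed range, so this extrapolated value should not be trusted.

Prediction calculation:
ŷ = 10.9910 + 4.7458 × 17.04
ŷ = 91.8594

Reliability:
- Data range: x ∈ [1.38, 9.95]
- Prediction point: x = 17.04 is 7.09 units above the observed range → this is EXTRAPOLATION, not interpolation

Why that matters here:
- There are no observations near this x to validate the fitted line there
- The standard error of prediction grows with (x − x̄)², and x = 17.04 is far from x̄ = 4.91
- R² describes fit only over the sampled x values; it says nothing about behaviour beyond them

The R² = 0.9932 only validates the fit within [1.38, 9.95]; treat ŷ = 91.8594 with caution.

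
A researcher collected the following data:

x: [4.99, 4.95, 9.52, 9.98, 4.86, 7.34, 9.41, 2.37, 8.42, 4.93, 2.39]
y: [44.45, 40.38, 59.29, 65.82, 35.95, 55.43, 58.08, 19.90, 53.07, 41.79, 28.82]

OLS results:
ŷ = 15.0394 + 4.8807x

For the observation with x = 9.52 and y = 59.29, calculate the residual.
Residual = -2.2137

The residual is the difference between the actual value and the predicted value:

Residual = y - ŷ

Step 1: Calculate predicted value
ŷ = 15.0394 + 4.8807 × 9.52
ŷ = 61.5037

Step 2: Calculate residual
Residual = 59.29 - 61.5037
Residual = -2.2137

The residual is negative, so the observed y = 59.29 sits below the regression line (the line overestimates it by 2.2137).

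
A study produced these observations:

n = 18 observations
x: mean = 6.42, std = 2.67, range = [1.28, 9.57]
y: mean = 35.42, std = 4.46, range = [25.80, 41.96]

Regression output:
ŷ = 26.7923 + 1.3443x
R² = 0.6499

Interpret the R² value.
About 64.99% of the variability in y is accounted for by the regression on x (R² = 0.6499) — a moderate linear fit.

R² = 1 − SS_res/SS_tot compares the residual scatter to the total scatter of y about its mean.

Here R² = 0.6499:
- Explained: 64.99% of the variation in y
- Unexplained (residual): 100% − 64.99% = 35.01%
- Rule of thumb (below 0.3 weak; 0.3 to below 0.7 moderate; 0.7 and above strong) → moderate

Equivalently, for simple linear regression R² = r², so |r| = √0.6499 ≈ 0.8062.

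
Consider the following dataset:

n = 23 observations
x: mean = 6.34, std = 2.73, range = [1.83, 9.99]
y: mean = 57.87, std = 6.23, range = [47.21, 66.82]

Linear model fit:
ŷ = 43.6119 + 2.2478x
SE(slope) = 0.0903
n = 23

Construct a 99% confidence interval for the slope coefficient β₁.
The 99% CI for β₁ is (1.9921, 2.5035)

Confidence interval for the slope:

The 99% CI for β₁ is: β̂₁ ± t*(α/2, n-2) × SE(β̂₁)

Step 1: Find critical t-value
- Confidence level = 0.99
- Degrees of freedom = n - 2 = 23 - 2 = 21
- t*(α/2, 21) = 2.8314

Step 2: Calculate margin of error
Margin = 2.8314 × 0.0903 = 0.2557

Step 3: Construct interval
CI = 2.2478 ± 0.2557
CI = (1.9921, 2.5035)

Interpretation: each one-unit increase in x is associated with a change in mean y of between 1.9921 and 2.5035, with 99% confidence.
Since 0 is outside the interval, a two-sided test at α = 0.01 would reject H₀: β₁ = 0.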